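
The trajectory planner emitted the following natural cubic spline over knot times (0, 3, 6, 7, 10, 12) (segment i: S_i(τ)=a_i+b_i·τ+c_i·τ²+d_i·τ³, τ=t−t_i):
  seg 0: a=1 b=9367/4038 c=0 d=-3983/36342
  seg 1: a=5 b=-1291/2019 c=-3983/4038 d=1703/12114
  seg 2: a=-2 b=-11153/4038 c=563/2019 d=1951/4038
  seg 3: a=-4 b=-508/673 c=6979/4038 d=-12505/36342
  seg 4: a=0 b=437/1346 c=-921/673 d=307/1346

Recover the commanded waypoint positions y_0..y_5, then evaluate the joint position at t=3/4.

y_0=1 y_1=5 y_2=-2 y_3=-4 y_4=0 y_5=-3
S(3/4) = 232033/86144

y_0 = S_0(0) = a_0 = 1
y_1 = S_1(0) = a_1 = 5
y_2 = S_2(0) = a_2 = -2
y_3 = S_3(0) = a_3 = -4
y_4 = S_4(0) = a_4 = 0
y_5 = S_4(2) = -3
t_q=3/4 is in segment 0 (τ=3/4); S_0(τ)=232033/86144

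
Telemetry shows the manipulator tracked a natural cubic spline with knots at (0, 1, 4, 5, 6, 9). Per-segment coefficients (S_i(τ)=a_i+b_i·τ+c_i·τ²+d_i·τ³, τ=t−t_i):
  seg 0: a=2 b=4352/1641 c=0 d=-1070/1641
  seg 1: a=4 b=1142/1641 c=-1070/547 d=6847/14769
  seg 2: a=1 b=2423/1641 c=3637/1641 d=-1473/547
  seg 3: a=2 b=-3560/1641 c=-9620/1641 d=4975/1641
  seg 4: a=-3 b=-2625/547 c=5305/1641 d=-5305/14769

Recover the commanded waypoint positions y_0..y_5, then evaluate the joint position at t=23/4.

y_0 = S_0(0) = a_0 = 2
y_1 = S_1(0) = a_1 = 4
y_2 = S_2(0) = a_2 = 1
y_3 = S_3(0) = a_3 = 2
y_4 = S_4(0) = a_4 = -3
y_5 = S_4(3) = 2
t_q=23/4 is in segment 3 (τ=3/4); S_3(τ)=-57609/35008

y_0=2 y_1=4 y_2=1 y_3=2 y_4=-3 y_5=2
S(23/4) = -57609/35008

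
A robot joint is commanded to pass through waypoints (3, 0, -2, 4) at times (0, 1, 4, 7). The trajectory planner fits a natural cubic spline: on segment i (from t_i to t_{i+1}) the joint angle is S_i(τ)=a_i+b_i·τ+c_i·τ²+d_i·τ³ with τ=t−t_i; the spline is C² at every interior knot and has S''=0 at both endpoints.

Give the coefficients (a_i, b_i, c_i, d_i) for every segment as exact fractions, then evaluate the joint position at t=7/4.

  seg 0: a=3 b=-281/87 c=0 d=20/87
  seg 1: a=0 b=-221/87 c=20/29 d=-17/783
  seg 2: a=-2 b=88/87 c=43/87 d=-43/783
S(7/4) = -2833/1856

Δ: Δ0=-3, Δ1=-2/3, Δ2=2
row 1: diag=8, rhs=14; c'=3/8, d'=7/4
row 2: denom=12−3·3/8=87/8; d'=(16−3·7/4)/(87/8)=86/87
back: M2=86/87
back: M1=7/4−3/8·86/87=40/29
M: M0=0, M1=40/29, M2=86/87, M3=0
seg 0: a=3, c=M0/2=0, d=(M1−M0)/(6·1)=20/87, b=Δ0−h0·(2M0+M1)/6=-281/87
seg 1: a=0, c=M1/2=20/29, d=(M2−M1)/(6·3)=-17/783, b=Δ1−h1·(2M1+M2)/6=-221/87
seg 2: a=-2, c=M2/2=43/87, d=(M3−M2)/(6·3)=-43/783, b=Δ2−h2·(2M2+M3)/6=88/87
t_q=7/4 → seg 1, τ=3/4; S=0+-221/87·τ+20/29·τ²+-17/783·τ³=-2833/1856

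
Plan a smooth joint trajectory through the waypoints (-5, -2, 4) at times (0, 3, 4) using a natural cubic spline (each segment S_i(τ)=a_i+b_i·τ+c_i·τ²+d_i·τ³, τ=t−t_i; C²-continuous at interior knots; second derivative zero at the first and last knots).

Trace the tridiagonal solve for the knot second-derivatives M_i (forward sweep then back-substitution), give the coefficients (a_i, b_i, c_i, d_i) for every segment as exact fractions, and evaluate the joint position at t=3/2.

Δ: Δ0=1, Δ1=6
row 1: diag=8, rhs=30; c'=1/8, d'=15/4
back: M1=15/4
M: M0=0, M1=15/4, M2=0
seg 0: a=-5, c=M0/2=0, d=(M1−M0)/(6·3)=5/24, b=Δ0−h0·(2M0+M1)/6=-7/8
seg 1: a=-2, c=M1/2=15/8, d=(M2−M1)/(6·1)=-5/8, b=Δ1−h1·(2M1+M2)/6=19/4
t_q=3/2 → seg 0, τ=3/2; S=-5+-7/8·τ+0·τ²+5/24·τ³=-359/64

  seg 0: a=-5 b=-7/8 c=0 d=5/24
  seg 1: a=-2 b=19/4 c=15/8 d=-5/8
S(3/2) = -359/64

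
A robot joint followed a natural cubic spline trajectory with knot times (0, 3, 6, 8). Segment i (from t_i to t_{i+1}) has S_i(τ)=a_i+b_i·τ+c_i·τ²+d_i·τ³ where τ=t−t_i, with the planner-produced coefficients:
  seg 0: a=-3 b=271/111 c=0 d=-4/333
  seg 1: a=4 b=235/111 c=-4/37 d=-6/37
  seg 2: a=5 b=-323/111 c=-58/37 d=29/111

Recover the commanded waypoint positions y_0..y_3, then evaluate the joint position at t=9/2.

y_0=-3 y_1=4 y_2=5 y_3=-5
S(9/2) = 945/148

y_0 = S_0(0) = a_0 = -3
y_1 = S_1(0) = a_1 = 4
y_2 = S_2(0) = a_2 = 5
y_3 = S_2(2) = -5
t_q=9/2 is in segment 1 (τ=3/2); S_1(τ)=945/148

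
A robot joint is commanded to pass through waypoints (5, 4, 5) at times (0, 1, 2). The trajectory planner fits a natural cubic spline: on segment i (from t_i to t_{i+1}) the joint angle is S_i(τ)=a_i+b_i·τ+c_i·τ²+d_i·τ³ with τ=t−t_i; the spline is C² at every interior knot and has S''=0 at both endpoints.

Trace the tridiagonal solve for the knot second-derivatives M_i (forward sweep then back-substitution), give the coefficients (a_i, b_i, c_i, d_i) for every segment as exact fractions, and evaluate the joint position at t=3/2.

Δ: Δ0=-1, Δ1=1
row 1: diag=4, rhs=12; c'=1/4, d'=3
back: M1=3
M: M0=0, M1=3, M2=0
seg 0: a=5, c=M0/2=0, d=(M1−M0)/(6·1)=1/2, b=Δ0−h0·(2M0+M1)/6=-3/2
seg 1: a=4, c=M1/2=3/2, d=(M2−M1)/(6·1)=-1/2, b=Δ1−h1·(2M1+M2)/6=0
t_q=3/2 → seg 1, τ=1/2; S=4+0·τ+3/2·τ²+-1/2·τ³=69/16

  seg 0: a=5 b=-3/2 c=0 d=1/2
  seg 1: a=4 b=0 c=3/2 d=-1/2
S(3/2) = 69/16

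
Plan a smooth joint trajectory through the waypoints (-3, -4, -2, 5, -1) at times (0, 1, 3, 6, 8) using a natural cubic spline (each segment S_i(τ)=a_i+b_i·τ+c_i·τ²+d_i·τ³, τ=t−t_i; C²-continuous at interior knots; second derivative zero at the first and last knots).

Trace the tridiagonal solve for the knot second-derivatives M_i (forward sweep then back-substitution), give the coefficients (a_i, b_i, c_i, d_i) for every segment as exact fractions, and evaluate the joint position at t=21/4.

Δ: Δ0=-1, Δ1=1, Δ2=7/3, Δ3=-3
row 1: diag=6, rhs=12; c'=1/3, d'=2
row 2: denom=10−2·1/3=28/3; d'=(8−2·2)/(28/3)=3/7
row 3: denom=10−3·9/28=253/28; d'=(-32−3·3/7)/(253/28)=-932/253
back: M3=-932/253
back: M2=3/7−9/28·-932/253=408/253
back: M1=2−1/3·408/253=370/253
M: M0=0, M1=370/253, M2=408/253, M3=-932/253, M4=0
seg 0: a=-3, c=M0/2=0, d=(M1−M0)/(6·1)=185/759, b=Δ0−h0·(2M0+M1)/6=-944/759
seg 1: a=-4, c=M1/2=185/253, d=(M2−M1)/(6·2)=19/1518, b=Δ1−h1·(2M1+M2)/6=-389/759
seg 2: a=-2, c=M2/2=204/253, d=(M3−M2)/(6·3)=-670/2277, b=Δ2−h2·(2M2+M3)/6=1945/759
seg 3: a=5, c=M3/2=-466/253, d=(M4−M3)/(6·2)=233/759, b=Δ3−h3·(2M3+M4)/6=-413/759
t_q=21/4 → seg 2, τ=9/4; S=-2+1945/759·τ+204/253·τ²+-670/2277·τ³=36401/8096

  seg 0: a=-3 b=-944/759 c=0 d=185/759
  seg 1: a=-4 b=-389/759 c=185/253 d=19/1518
  seg 2: a=-2 b=1945/759 c=204/253 d=-670/2277
  seg 3: a=5 b=-413/759 c=-466/253 d=233/759
S(21/4) = 36401/8096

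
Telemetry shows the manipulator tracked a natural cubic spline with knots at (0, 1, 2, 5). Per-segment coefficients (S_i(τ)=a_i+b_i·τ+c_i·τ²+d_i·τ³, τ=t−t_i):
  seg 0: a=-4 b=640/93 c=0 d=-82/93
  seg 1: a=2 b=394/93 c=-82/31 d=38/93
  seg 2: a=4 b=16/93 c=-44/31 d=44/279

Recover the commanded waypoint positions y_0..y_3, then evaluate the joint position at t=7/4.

y_0 = S_0(0) = a_0 = -4
y_1 = S_1(0) = a_1 = 2
y_2 = S_2(0) = a_2 = 4
y_3 = S_2(3) = -4
t_q=7/4 is in segment 1 (τ=3/4); S_1(τ)=3831/992

y_0=-4 y_1=2 y_2=4 y_3=-4
S(7/4) = 3831/992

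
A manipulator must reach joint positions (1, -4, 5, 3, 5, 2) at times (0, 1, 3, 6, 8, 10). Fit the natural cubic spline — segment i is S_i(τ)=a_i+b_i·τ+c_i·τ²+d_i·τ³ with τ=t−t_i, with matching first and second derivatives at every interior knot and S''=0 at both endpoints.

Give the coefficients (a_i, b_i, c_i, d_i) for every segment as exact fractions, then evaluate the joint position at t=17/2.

Δ: Δ0=-5, Δ1=9/2, Δ2=-2/3, Δ3=1, Δ4=-3/2
row 1: diag=6, rhs=57; c'=1/3, d'=19/2
row 2: denom=10−2·1/3=28/3; d'=(-31−2·19/2)/(28/3)=-75/14
row 3: denom=10−3·9/28=253/28; d'=(10−3·-75/14)/(253/28)=730/253
row 4: denom=8−2·56/253=1912/253; d'=(-15−2·730/253)/(1912/253)=-5255/1912
back: M4=-5255/1912
back: M3=730/253−56/253·-5255/1912=835/239
back: M2=-75/14−9/28·835/239=-6195/956
back: M1=19/2−1/3·-6195/956=11147/956
M: M0=0, M1=11147/956, M2=-6195/956, M3=835/239, M4=-5255/1912, M5=0
seg 0: a=1, c=M0/2=0, d=(M1−M0)/(6·1)=11147/5736, b=Δ0−h0·(2M0+M1)/6=-39827/5736
seg 1: a=-4, c=M1/2=11147/1912, d=(M2−M1)/(6·2)=-8671/5736, b=Δ1−h1·(2M1+M2)/6=-3193/2868
seg 2: a=5, c=M2/2=-6195/1912, d=(M3−M2)/(6·3)=9535/17208, b=Δ2−h2·(2M2+M3)/6=11663/2868
seg 3: a=3, c=M3/2=835/478, d=(M4−M3)/(6·2)=-11935/22944, b=Δ3−h3·(2M3+M4)/6=-2369/5736
seg 4: a=5, c=M4/2=-5255/3824, d=(M5−M4)/(6·2)=5255/22944, b=Δ4−h4·(2M4+M5)/6=953/2868
t_q=17/2 → seg 4, τ=1/2; S=5+953/2868·τ+-5255/3824·τ²+5255/22944·τ³=296817/61184

  seg 0: a=1 b=-39827/5736 c=0 d=11147/5736
  seg 1: a=-4 b=-3193/2868 c=11147/1912 d=-8671/5736
  seg 2: a=5 b=11663/2868 c=-6195/1912 d=9535/17208
  seg 3: a=3 b=-2369/5736 c=835/478 d=-11935/22944
  seg 4: a=5 b=953/2868 c=-5255/3824 d=5255/22944
S(17/2) = 296817/61184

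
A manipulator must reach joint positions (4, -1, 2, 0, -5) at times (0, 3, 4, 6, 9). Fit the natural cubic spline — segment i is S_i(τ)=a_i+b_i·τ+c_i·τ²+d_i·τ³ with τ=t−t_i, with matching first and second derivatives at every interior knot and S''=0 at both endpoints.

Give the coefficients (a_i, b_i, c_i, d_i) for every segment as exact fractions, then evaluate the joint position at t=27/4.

Δ: Δ0=-5/3, Δ1=3, Δ2=-1, Δ3=-5/3
row 1: diag=8, rhs=28; c'=1/8, d'=7/2
row 2: denom=6−1·1/8=47/8; d'=(-24−1·7/2)/(47/8)=-220/47
row 3: denom=10−2·16/47=438/47; d'=(-4−2·-220/47)/(438/47)=42/73
back: M3=42/73
back: M2=-220/47−16/47·42/73=-356/73
back: M1=7/2−1/8·-356/73=300/73
M: M0=0, M1=300/73, M2=-356/73, M3=42/73, M4=0
seg 0: a=4, c=M0/2=0, d=(M1−M0)/(6·3)=50/219, b=Δ0−h0·(2M0+M1)/6=-815/219
seg 1: a=-1, c=M1/2=150/73, d=(M2−M1)/(6·1)=-328/219, b=Δ1−h1·(2M1+M2)/6=535/219
seg 2: a=2, c=M2/2=-178/73, d=(M3−M2)/(6·2)=199/438, b=Δ2−h2·(2M2+M3)/6=451/219
seg 3: a=0, c=M3/2=21/73, d=(M4−M3)/(6·3)=-7/219, b=Δ3−h3·(2M3+M4)/6=-491/219
t_q=27/4 → seg 3, τ=3/4; S=0+-491/219·τ+21/73·τ²+-7/219·τ³=-7163/4672

  seg 0: a=4 b=-815/219 c=0 d=50/219
  seg 1: a=-1 b=535/219 c=150/73 d=-328/219
  seg 2: a=2 b=451/219 c=-178/73 d=199/438
  seg 3: a=0 b=-491/219 c=21/73 d=-7/219
S(27/4) = -7163/4672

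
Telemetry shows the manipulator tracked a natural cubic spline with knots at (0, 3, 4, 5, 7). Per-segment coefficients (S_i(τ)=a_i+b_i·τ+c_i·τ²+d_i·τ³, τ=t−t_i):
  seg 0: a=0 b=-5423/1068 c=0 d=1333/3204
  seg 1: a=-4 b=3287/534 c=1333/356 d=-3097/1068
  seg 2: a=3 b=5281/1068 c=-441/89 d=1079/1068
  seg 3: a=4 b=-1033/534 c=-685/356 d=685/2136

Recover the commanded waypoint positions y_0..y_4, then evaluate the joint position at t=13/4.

y_0 = S_0(0) = a_0 = 0
y_1 = S_1(0) = a_1 = -4
y_2 = S_2(0) = a_2 = 3
y_3 = S_3(0) = a_3 = 4
y_4 = S_3(2) = -5
t_q=13/4 is in segment 1 (τ=1/4); S_1(τ)=-51775/22784

y_0=0 y_1=-4 y_2=3 y_3=4 y_4=-5
S(13/4) = -51775/22784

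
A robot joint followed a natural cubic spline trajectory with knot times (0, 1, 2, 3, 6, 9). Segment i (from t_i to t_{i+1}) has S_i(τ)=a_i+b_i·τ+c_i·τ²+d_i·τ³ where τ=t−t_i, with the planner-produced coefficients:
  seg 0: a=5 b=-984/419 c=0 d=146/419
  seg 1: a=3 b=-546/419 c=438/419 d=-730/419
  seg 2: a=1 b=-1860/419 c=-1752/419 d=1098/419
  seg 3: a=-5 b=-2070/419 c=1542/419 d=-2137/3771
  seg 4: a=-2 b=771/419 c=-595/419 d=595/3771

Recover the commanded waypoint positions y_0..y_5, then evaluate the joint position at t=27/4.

y_0 = S_0(0) = a_0 = 5
y_1 = S_1(0) = a_1 = 3
y_2 = S_2(0) = a_2 = 1
y_3 = S_3(0) = a_3 = -5
y_4 = S_4(0) = a_4 = -2
y_5 = S_4(3) = -5
t_q=27/4 is in segment 4 (τ=3/4); S_4(τ)=-36259/26816

y_0=5 y_1=3 y_2=1 y_3=-5 y_4=-2 y_5=-5
S(27/4) = -36259/26816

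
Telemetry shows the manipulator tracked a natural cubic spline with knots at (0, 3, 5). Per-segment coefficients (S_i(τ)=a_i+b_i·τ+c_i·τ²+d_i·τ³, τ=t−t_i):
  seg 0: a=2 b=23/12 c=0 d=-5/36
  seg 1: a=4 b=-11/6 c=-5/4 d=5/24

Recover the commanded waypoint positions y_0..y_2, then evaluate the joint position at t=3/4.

y_0 = S_0(0) = a_0 = 2
y_1 = S_1(0) = a_1 = 4
y_2 = S_1(2) = -3
t_q=3/4 is in segment 0 (τ=3/4); S_0(τ)=865/256

y_0=2 y_1=4 y_2=-3
S(3/4) = 865/256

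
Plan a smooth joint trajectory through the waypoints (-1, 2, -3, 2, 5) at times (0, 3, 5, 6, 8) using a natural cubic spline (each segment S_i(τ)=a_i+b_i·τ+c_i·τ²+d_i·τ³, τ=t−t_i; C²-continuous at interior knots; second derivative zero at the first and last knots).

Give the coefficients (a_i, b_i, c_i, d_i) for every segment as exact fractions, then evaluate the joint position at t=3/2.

Δ: Δ0=1, Δ1=-5/2, Δ2=5, Δ3=3/2
row 1: diag=10, rhs=-21; c'=1/5, d'=-21/10
row 2: denom=6−2·1/5=28/5; d'=(45−2·-21/10)/(28/5)=123/14
row 3: denom=6−1·5/28=163/28; d'=(-21−1·123/14)/(163/28)=-834/163
back: M3=-834/163
back: M2=123/14−5/28·-834/163=1581/163
back: M1=-21/10−1/5·1581/163=-1317/326
M: M0=0, M1=-1317/326, M2=1581/163, M3=-834/163, M4=0
seg 0: a=-1, c=M0/2=0, d=(M1−M0)/(6·3)=-439/1956, b=Δ0−h0·(2M0+M1)/6=1969/652
seg 1: a=2, c=M1/2=-1317/652, d=(M2−M1)/(6·2)=1493/1304, b=Δ1−h1·(2M1+M2)/6=-991/326
seg 2: a=-3, c=M2/2=1581/326, d=(M3−M2)/(6·1)=-805/326, b=Δ2−h2·(2M2+M3)/6=427/163
seg 3: a=2, c=M3/2=-417/163, d=(M4−M3)/(6·2)=139/326, b=Δ3−h3·(2M3+M4)/6=1601/326
t_q=3/2 → seg 0, τ=3/2; S=-1+1969/652·τ+0·τ²+-439/1956·τ³=14461/5216

  seg 0: a=-1 b=1969/652 c=0 d=-439/1956
  seg 1: a=2 b=-991/326 c=-1317/652 d=1493/1304
  seg 2: a=-3 b=427/163 c=1581/326 d=-805/326
  seg 3: a=2 b=1601/326 c=-417/163 d=139/326
S(3/2) = 14461/5216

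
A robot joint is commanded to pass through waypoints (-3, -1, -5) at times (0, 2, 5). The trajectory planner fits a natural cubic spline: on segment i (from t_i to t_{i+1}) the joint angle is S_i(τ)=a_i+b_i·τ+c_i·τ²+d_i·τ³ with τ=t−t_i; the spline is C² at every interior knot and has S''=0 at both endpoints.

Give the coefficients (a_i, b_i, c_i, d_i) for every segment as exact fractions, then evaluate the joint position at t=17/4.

Δ: Δ0=1, Δ1=-4/3
row 1: diag=10, rhs=-14; c'=3/10, d'=-7/5
back: M1=-7/5
M: M0=0, M1=-7/5, M2=0
seg 0: a=-3, c=M0/2=0, d=(M1−M0)/(6·2)=-7/60, b=Δ0−h0·(2M0+M1)/6=22/15
seg 1: a=-1, c=M1/2=-7/10, d=(M2−M1)/(6·3)=7/90, b=Δ1−h1·(2M1+M2)/6=1/15
t_q=17/4 → seg 1, τ=9/4; S=-1+1/15·τ+-7/10·τ²+7/90·τ³=-449/128

  seg 0: a=-3 b=22/15 c=0 d=-7/60
  seg 1: a=-1 b=1/15 c=-7/10 d=7/90
S(17/4) = -449/128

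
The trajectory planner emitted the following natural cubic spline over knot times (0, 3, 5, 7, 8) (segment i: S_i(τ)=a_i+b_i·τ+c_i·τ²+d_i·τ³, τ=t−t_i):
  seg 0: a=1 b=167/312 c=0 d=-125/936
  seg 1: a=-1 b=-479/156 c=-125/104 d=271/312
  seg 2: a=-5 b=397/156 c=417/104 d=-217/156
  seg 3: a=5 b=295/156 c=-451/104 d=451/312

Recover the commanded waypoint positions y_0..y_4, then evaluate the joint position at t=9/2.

y_0 = S_0(0) = a_0 = 1
y_1 = S_1(0) = a_1 = -1
y_2 = S_2(0) = a_2 = -5
y_3 = S_3(0) = a_3 = 5
y_4 = S_3(1) = 4
t_q=9/2 is in segment 1 (τ=3/2); S_1(τ)=-4475/832

y_0=1 y_1=-1 y_2=-5 y_3=5 y_4=4
S(9/2) = -4475/832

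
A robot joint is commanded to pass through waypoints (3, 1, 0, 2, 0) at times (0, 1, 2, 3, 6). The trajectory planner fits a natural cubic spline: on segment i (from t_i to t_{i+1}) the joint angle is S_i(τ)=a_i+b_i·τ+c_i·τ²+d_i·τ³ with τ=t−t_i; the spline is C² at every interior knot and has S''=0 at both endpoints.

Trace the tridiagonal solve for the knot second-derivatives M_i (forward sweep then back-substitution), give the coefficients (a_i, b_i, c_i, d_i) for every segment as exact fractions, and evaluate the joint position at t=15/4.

Δ: Δ0=-2, Δ1=-1, Δ2=2, Δ3=-2/3
row 1: diag=4, rhs=6; c'=1/4, d'=3/2
row 2: denom=4−1·1/4=15/4; d'=(18−1·3/2)/(15/4)=22/5
row 3: denom=8−1·4/15=116/15; d'=(-16−1·22/5)/(116/15)=-153/58
back: M3=-153/58
back: M2=22/5−4/15·-153/58=148/29
back: M1=3/2−1/4·148/29=13/58
M: M0=0, M1=13/58, M2=148/29, M3=-153/58, M4=0
seg 0: a=3, c=M0/2=0, d=(M1−M0)/(6·1)=13/348, b=Δ0−h0·(2M0+M1)/6=-709/348
seg 1: a=1, c=M1/2=13/116, d=(M2−M1)/(6·1)=283/348, b=Δ1−h1·(2M1+M2)/6=-335/174
seg 2: a=0, c=M2/2=74/29, d=(M3−M2)/(6·1)=-449/348, b=Δ2−h2·(2M2+M3)/6=257/348
seg 3: a=2, c=M3/2=-153/116, d=(M4−M3)/(6·3)=17/116, b=Δ3−h3·(2M3+M4)/6=343/174
t_q=15/4 → seg 3, τ=3/4; S=2+343/174·τ+-153/116·τ²+17/116·τ³=20775/7424

  seg 0: a=3 b=-709/348 c=0 d=13/348
  seg 1: a=1 b=-335/174 c=13/116 d=283/348
  seg 2: a=0 b=257/348 c=74/29 d=-449/348
  seg 3: a=2 b=343/174 c=-153/116 d=17/116
S(15/4) = 20775/7424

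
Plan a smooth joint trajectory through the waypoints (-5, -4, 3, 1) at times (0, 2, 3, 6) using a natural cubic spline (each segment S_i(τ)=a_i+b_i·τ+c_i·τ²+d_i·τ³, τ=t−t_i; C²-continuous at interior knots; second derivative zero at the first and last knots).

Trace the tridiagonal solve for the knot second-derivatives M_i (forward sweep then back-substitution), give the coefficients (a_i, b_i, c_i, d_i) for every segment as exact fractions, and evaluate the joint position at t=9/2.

Δ: Δ0=1/2, Δ1=7, Δ2=-2/3
row 1: diag=6, rhs=39; c'=1/6, d'=13/2
row 2: denom=8−1·1/6=47/6; d'=(-46−1·13/2)/(47/6)=-315/47
back: M2=-315/47
back: M1=13/2−1/6·-315/47=358/47
M: M0=0, M1=358/47, M2=-315/47, M3=0
seg 0: a=-5, c=M0/2=0, d=(M1−M0)/(6·2)=179/282, b=Δ0−h0·(2M0+M1)/6=-575/282
seg 1: a=-4, c=M1/2=179/47, d=(M2−M1)/(6·1)=-673/282, b=Δ1−h1·(2M1+M2)/6=1573/282
seg 2: a=3, c=M2/2=-315/94, d=(M3−M2)/(6·3)=35/94, b=Δ2−h2·(2M2+M3)/6=851/141
t_q=9/2 → seg 2, τ=3/2; S=3+851/141·τ+-315/94·τ²+35/94·τ³=4339/752

  seg 0: a=-5 b=-575/282 c=0 d=179/282
  seg 1: a=-4 b=1573/282 c=179/47 d=-673/282
  seg 2: a=3 b=851/141 c=-315/94 d=35/94
S(9/2) = 4339/752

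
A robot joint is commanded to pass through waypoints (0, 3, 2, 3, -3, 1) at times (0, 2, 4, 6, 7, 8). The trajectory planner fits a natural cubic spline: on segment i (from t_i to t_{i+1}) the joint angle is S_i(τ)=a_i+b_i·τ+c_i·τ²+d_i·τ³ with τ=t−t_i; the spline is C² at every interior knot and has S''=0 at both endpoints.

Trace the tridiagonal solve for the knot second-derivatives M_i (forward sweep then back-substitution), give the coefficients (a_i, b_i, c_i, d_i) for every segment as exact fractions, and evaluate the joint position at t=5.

Δ: Δ0=3/2, Δ1=-1/2, Δ2=1/2, Δ3=-6, Δ4=4
row 1: diag=8, rhs=-12; c'=1/4, d'=-3/2
row 2: denom=8−2·1/4=15/2; d'=(6−2·-3/2)/(15/2)=6/5
row 3: denom=6−2·4/15=82/15; d'=(-39−2·6/5)/(82/15)=-621/82
row 4: denom=4−1·15/82=313/82; d'=(60−1·-621/82)/(313/82)=5541/313
back: M4=5541/313
back: M3=-621/82−15/82·5541/313=-3384/313
back: M2=6/5−4/15·-3384/313=1278/313
back: M1=-3/2−1/4·1278/313=-789/313
M: M0=0, M1=-789/313, M2=1278/313, M3=-3384/313, M4=5541/313, M5=0
seg 0: a=0, c=M0/2=0, d=(M1−M0)/(6·2)=-263/1252, b=Δ0−h0·(2M0+M1)/6=1465/626
seg 1: a=3, c=M1/2=-789/626, d=(M2−M1)/(6·2)=689/1252, b=Δ1−h1·(2M1+M2)/6=-113/626
seg 2: a=2, c=M2/2=639/313, d=(M3−M2)/(6·2)=-777/626, b=Δ2−h2·(2M2+M3)/6=865/626
seg 3: a=3, c=M3/2=-1692/313, d=(M4−M3)/(6·1)=2975/626, b=Δ3−h3·(2M3+M4)/6=-3347/626
seg 4: a=-3, c=M4/2=5541/626, d=(M5−M4)/(6·1)=-1847/626, b=Δ4−h4·(2M4+M5)/6=-595/313
t_q=5 → seg 2, τ=1; S=2+865/626·τ+639/313·τ²+-777/626·τ³=1309/313

  seg 0: a=0 b=1465/626 c=0 d=-263/1252
  seg 1: a=3 b=-113/626 c=-789/626 d=689/1252
  seg 2: a=2 b=865/626 c=639/313 d=-777/626
  seg 3: a=3 b=-3347/626 c=-1692/313 d=2975/626
  seg 4: a=-3 b=-595/313 c=5541/626 d=-1847/626
S(5) = 1309/313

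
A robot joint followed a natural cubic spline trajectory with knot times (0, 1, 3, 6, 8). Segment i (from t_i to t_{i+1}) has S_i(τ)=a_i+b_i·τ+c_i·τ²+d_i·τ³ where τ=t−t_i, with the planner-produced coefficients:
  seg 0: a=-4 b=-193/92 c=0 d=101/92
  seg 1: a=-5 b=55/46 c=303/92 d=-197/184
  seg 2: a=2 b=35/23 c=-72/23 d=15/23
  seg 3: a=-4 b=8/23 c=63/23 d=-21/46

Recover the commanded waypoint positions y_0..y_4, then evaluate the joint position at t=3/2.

y_0=-4 y_1=-5 y_2=2 y_3=-4 y_4=4
S(3/2) = -5465/1472

y_0 = S_0(0) = a_0 = -4
y_1 = S_1(0) = a_1 = -5
y_2 = S_2(0) = a_2 = 2
y_3 = S_3(0) = a_3 = -4
y_4 = S_3(2) = 4
t_q=3/2 is in segment 1 (τ=1/2); S_1(τ)=-5465/1472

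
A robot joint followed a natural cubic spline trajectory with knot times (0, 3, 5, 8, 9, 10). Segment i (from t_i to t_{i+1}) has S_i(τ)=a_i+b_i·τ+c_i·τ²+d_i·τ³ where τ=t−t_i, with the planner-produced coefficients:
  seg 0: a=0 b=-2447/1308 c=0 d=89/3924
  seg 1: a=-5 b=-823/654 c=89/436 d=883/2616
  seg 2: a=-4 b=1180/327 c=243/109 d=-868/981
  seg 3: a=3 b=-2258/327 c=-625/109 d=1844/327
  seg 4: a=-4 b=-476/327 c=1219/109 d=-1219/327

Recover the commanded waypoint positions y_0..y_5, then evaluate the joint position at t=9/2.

y_0 = S_0(0) = a_0 = 0
y_1 = S_1(0) = a_1 = -5
y_2 = S_2(0) = a_2 = -4
y_3 = S_3(0) = a_3 = 3
y_4 = S_4(0) = a_4 = -4
y_5 = S_4(1) = 2
t_q=9/2 is in segment 1 (τ=3/2); S_1(τ)=-36897/6976

y_0=0 y_1=-5 y_2=-4 y_3=3 y_4=-4 y_5=2
S(9/2) = -36897/6976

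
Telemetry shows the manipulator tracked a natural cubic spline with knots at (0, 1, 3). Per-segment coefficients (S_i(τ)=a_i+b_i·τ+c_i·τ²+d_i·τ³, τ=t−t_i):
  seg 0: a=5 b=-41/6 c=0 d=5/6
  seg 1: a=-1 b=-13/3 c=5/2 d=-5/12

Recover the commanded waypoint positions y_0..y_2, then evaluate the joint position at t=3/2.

y_0=5 y_1=-1 y_2=-3
S(3/2) = -83/32

y_0 = S_0(0) = a_0 = 5
y_1 = S_1(0) = a_1 = -1
y_2 = S_1(2) = -3
t_q=3/2 is in segment 1 (τ=1/2); S_1(τ)=-83/32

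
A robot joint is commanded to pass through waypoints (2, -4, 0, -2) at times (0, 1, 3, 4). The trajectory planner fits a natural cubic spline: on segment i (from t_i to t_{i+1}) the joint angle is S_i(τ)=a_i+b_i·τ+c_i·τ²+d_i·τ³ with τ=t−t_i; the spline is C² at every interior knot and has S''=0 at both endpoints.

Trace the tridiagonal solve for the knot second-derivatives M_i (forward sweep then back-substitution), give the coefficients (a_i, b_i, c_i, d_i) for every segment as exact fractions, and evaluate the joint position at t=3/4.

  seg 0: a=2 b=-31/4 c=0 d=7/4
  seg 1: a=-4 b=-5/2 c=21/4 d=-3/2
  seg 2: a=0 b=1/2 c=-15/4 d=5/4
S(3/4) = -787/256

Δ: Δ0=-6, Δ1=2, Δ2=-2
row 1: diag=6, rhs=48; c'=1/3, d'=8
row 2: denom=6−2·1/3=16/3; d'=(-24−2·8)/(16/3)=-15/2
back: M2=-15/2
back: M1=8−1/3·-15/2=21/2
M: M0=0, M1=21/2, M2=-15/2, M3=0
seg 0: a=2, c=M0/2=0, d=(M1−M0)/(6·1)=7/4, b=Δ0−h0·(2M0+M1)/6=-31/4
seg 1: a=-4, c=M1/2=21/4, d=(M2−M1)/(6·2)=-3/2, b=Δ1−h1·(2M1+M2)/6=-5/2
seg 2: a=0, c=M2/2=-15/4, d=(M3−M2)/(6·1)=5/4, b=Δ2−h2·(2M2+M3)/6=1/2
t_q=3/4 → seg 0, τ=3/4; S=2+-31/4·τ+0·τ²+7/4·τ³=-787/256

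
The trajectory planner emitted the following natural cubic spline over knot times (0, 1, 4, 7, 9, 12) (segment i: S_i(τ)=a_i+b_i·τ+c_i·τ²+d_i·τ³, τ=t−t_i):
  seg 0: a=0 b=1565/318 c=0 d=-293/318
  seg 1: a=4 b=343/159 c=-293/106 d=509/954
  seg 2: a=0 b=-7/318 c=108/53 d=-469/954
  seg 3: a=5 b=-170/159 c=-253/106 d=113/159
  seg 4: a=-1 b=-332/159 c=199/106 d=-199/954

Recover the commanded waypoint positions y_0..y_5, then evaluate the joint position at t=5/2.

y_0=0 y_1=4 y_2=0 y_3=5 y_4=-1 y_5=4
S(5/2) = 2389/848

y_0 = S_0(0) = a_0 = 0
y_1 = S_1(0) = a_1 = 4
y_2 = S_2(0) = a_2 = 0
y_3 = S_3(0) = a_3 = 5
y_4 = S_4(0) = a_4 = -1
y_5 = S_4(3) = 4
t_q=5/2 is in segment 1 (τ=3/2); S_1(τ)=2389/848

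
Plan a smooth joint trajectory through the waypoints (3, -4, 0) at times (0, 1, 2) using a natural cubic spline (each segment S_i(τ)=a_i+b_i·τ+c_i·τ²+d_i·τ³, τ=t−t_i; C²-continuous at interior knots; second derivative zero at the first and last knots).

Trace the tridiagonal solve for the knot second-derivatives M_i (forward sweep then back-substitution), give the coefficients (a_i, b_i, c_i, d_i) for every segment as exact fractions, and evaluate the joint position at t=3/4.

  seg 0: a=3 b=-39/4 c=0 d=11/4
  seg 1: a=-4 b=-3/2 c=33/4 d=-11/4
S(3/4) = -807/256

Δ: Δ0=-7, Δ1=4
row 1: diag=4, rhs=66; c'=1/4, d'=33/2
back: M1=33/2
M: M0=0, M1=33/2, M2=0
seg 0: a=3, c=M0/2=0, d=(M1−M0)/(6·1)=11/4, b=Δ0−h0·(2M0+M1)/6=-39/4
seg 1: a=-4, c=M1/2=33/4, d=(M2−M1)/(6·1)=-11/4, b=Δ1−h1·(2M1+M2)/6=-3/2
t_q=3/4 → seg 0, τ=3/4; S=3+-39/4·τ+0·τ²+11/4·τ³=-807/256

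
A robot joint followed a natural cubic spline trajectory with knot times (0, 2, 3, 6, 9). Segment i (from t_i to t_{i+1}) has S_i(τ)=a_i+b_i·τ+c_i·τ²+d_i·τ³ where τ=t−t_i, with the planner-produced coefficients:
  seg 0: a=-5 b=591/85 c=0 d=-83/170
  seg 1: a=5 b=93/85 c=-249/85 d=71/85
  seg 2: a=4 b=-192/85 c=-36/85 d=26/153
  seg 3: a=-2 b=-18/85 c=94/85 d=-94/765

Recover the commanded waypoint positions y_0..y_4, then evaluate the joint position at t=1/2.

y_0 = S_0(0) = a_0 = -5
y_1 = S_1(0) = a_1 = 5
y_2 = S_2(0) = a_2 = 4
y_3 = S_3(0) = a_3 = -2
y_4 = S_3(3) = 4
t_q=1/2 is in segment 0 (τ=1/2); S_0(τ)=-431/272

y_0=-5 y_1=5 y_2=4 y_3=-2 y_4=4
S(1/2) = -431/272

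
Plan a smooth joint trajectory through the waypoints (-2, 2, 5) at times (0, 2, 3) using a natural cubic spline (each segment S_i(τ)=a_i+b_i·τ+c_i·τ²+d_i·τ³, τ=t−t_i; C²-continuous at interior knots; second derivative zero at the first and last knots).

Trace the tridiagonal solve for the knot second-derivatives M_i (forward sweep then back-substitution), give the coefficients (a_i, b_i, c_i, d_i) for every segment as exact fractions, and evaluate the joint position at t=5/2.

Δ: Δ0=2, Δ1=3
row 1: diag=6, rhs=6; c'=1/6, d'=1
back: M1=1
M: M0=0, M1=1, M2=0
seg 0: a=-2, c=M0/2=0, d=(M1−M0)/(6·2)=1/12, b=Δ0−h0·(2M0+M1)/6=5/3
seg 1: a=2, c=M1/2=1/2, d=(M2−M1)/(6·1)=-1/6, b=Δ1−h1·(2M1+M2)/6=8/3
t_q=5/2 → seg 1, τ=1/2; S=2+8/3·τ+1/2·τ²+-1/6·τ³=55/16

  seg 0: a=-2 b=5/3 c=0 d=1/12
  seg 1: a=2 b=8/3 c=1/2 d=-1/6
S(5/2) = 55/16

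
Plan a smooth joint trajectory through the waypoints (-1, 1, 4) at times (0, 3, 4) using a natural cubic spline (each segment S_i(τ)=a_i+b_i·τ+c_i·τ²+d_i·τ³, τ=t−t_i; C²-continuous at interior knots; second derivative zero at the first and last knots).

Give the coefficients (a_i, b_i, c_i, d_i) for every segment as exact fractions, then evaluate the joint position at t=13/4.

  seg 0: a=-1 b=-5/24 c=0 d=7/72
  seg 1: a=1 b=29/12 c=7/8 d=-7/24
S(13/4) = 847/512

Δ: Δ0=2/3, Δ1=3
row 1: diag=8, rhs=14; c'=1/8, d'=7/4
back: M1=7/4
M: M0=0, M1=7/4, M2=0
seg 0: a=-1, c=M0/2=0, d=(M1−M0)/(6·3)=7/72, b=Δ0−h0·(2M0+M1)/6=-5/24
seg 1: a=1, c=M1/2=7/8, d=(M2−M1)/(6·1)=-7/24, b=Δ1−h1·(2M1+M2)/6=29/12
t_q=13/4 → seg 1, τ=1/4; S=1+29/12·τ+7/8·τ²+-7/24·τ³=847/512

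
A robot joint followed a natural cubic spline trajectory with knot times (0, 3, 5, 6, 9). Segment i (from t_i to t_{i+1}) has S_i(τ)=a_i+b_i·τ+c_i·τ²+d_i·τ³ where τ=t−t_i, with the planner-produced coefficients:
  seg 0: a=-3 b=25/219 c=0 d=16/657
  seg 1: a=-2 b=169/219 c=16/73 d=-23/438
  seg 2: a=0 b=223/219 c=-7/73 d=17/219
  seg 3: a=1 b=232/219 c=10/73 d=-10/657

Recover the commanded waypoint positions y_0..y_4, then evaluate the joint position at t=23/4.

y_0=-3 y_1=-2 y_2=0 y_3=1 y_4=5
S(23/4) = 3469/4672

y_0 = S_0(0) = a_0 = -3
y_1 = S_1(0) = a_1 = -2
y_2 = S_2(0) = a_2 = 0
y_3 = S_3(0) = a_3 = 1
y_4 = S_3(3) = 5
t_q=23/4 is in segment 2 (τ=3/4); S_2(τ)=3469/4672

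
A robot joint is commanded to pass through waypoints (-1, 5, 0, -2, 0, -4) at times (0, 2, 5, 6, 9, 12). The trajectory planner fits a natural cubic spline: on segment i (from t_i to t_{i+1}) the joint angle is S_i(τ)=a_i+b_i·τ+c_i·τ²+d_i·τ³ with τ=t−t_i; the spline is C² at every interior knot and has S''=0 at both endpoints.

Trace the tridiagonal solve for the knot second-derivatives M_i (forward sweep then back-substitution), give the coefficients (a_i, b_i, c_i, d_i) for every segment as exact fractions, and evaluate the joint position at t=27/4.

  seg 0: a=-1 b=8051/2019 c=0 d=-997/4038
  seg 1: a=5 b=2069/2019 c=-997/673 d=3539/18171
  seg 2: a=0 b=-5260/2019 c=548/2019 d=674/2019
  seg 3: a=-2 b=-714/673 c=2570/2019 d=-4222/18171
  seg 4: a=0 b=204/673 c=-1652/2019 d=1652/18171
S(27/4) = -46899/21536

Δ: Δ0=3, Δ1=-5/3, Δ2=-2, Δ3=2/3, Δ4=-4/3
row 1: diag=10, rhs=-28; c'=3/10, d'=-14/5
row 2: denom=8−3·3/10=71/10; d'=(-2−3·-14/5)/(71/10)=64/71
row 3: denom=8−1·10/71=558/71; d'=(16−1·64/71)/(558/71)=536/279
row 4: denom=12−3·71/186=673/62; d'=(-12−3·536/279)/(673/62)=-3304/2019
back: M4=-3304/2019
back: M3=536/279−71/186·-3304/2019=5140/2019
back: M2=64/71−10/71·5140/2019=1096/2019
back: M1=-14/5−3/10·1096/2019=-1994/673
M: M0=0, M1=-1994/673, M2=1096/2019, M3=5140/2019, M4=-3304/2019, M5=0
seg 0: a=-1, c=M0/2=0, d=(M1−M0)/(6·2)=-997/4038, b=Δ0−h0·(2M0+M1)/6=8051/2019
seg 1: a=5, c=M1/2=-997/673, d=(M2−M1)/(6·3)=3539/18171, b=Δ1−h1·(2M1+M2)/6=2069/2019
seg 2: a=0, c=M2/2=548/2019, d=(M3−M2)/(6·1)=674/2019, b=Δ2−h2·(2M2+M3)/6=-5260/2019
seg 3: a=-2, c=M3/2=2570/2019, d=(M4−M3)/(6·3)=-4222/18171, b=Δ3−h3·(2M3+M4)/6=-714/673
seg 4: a=0, c=M4/2=-1652/2019, d=(M5−M4)/(6·3)=1652/18171, b=Δ4−h4·(2M4+M5)/6=204/673
t_q=27/4 → seg 3, τ=3/4; S=-2+-714/673·τ+2570/2019·τ²+-4222/18171·τ³=-46899/21536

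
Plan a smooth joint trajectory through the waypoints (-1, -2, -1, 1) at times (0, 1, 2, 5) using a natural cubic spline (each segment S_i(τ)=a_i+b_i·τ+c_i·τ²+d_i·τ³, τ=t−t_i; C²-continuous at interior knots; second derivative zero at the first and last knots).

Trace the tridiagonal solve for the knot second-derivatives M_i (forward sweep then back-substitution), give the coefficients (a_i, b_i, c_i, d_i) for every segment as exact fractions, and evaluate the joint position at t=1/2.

Δ: Δ0=-1, Δ1=1, Δ2=2/3
row 1: diag=4, rhs=12; c'=1/4, d'=3
row 2: denom=8−1·1/4=31/4; d'=(-2−1·3)/(31/4)=-20/31
back: M2=-20/31
back: M1=3−1/4·-20/31=98/31
M: M0=0, M1=98/31, M2=-20/31, M3=0
seg 0: a=-1, c=M0/2=0, d=(M1−M0)/(6·1)=49/93, b=Δ0−h0·(2M0+M1)/6=-142/93
seg 1: a=-2, c=M1/2=49/31, d=(M2−M1)/(6·1)=-59/93, b=Δ1−h1·(2M1+M2)/6=5/93
seg 2: a=-1, c=M2/2=-10/31, d=(M3−M2)/(6·3)=10/279, b=Δ2−h2·(2M2+M3)/6=122/93
t_q=1/2 → seg 0, τ=1/2; S=-1+-142/93·τ+0·τ²+49/93·τ³=-421/248

  seg 0: a=-1 b=-142/93 c=0 d=49/93
  seg 1: a=-2 b=5/93 c=49/31 d=-59/93
  seg 2: a=-1 b=122/93 c=-10/31 d=10/279
S(1/2) = -421/248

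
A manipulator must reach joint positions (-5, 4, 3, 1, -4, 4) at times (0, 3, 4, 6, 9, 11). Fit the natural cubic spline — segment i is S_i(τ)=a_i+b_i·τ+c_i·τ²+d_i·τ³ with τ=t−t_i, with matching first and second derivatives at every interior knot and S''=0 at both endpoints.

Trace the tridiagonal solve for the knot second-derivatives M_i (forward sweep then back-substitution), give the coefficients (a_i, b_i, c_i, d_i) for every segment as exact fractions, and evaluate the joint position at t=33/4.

Δ: Δ0=3, Δ1=-1, Δ2=-1, Δ3=-5/3, Δ4=4
row 1: diag=8, rhs=-24; c'=1/8, d'=-3
row 2: denom=6−1·1/8=47/8; d'=(0−1·-3)/(47/8)=24/47
row 3: denom=10−2·16/47=438/47; d'=(-4−2·24/47)/(438/47)=-118/219
row 4: denom=10−3·47/146=1319/146; d'=(34−3·-118/219)/(1319/146)=5200/1319
back: M4=5200/1319
back: M3=-118/219−47/146·5200/1319=-7154/3957
back: M2=24/47−16/47·-7154/3957=4456/3957
back: M1=-3−1/8·4456/3957=-12428/3957
M: M0=0, M1=-12428/3957, M2=4456/3957, M3=-7154/3957, M4=5200/1319, M5=0
seg 0: a=-5, c=M0/2=0, d=(M1−M0)/(6·3)=-6214/35613, b=Δ0−h0·(2M0+M1)/6=18085/3957
seg 1: a=4, c=M1/2=-6214/3957, d=(M2−M1)/(6·1)=938/1319, b=Δ1−h1·(2M1+M2)/6=-557/3957
seg 2: a=3, c=M2/2=2228/3957, d=(M3−M2)/(6·2)=-645/2638, b=Δ2−h2·(2M2+M3)/6=-4543/3957
seg 3: a=1, c=M3/2=-3577/3957, d=(M4−M3)/(6·3)=11377/35613, b=Δ3−h3·(2M3+M4)/6=-7241/3957
seg 4: a=-4, c=M4/2=2600/1319, d=(M5−M4)/(6·2)=-1300/3957, b=Δ4−h4·(2M4+M5)/6=5428/3957
t_q=33/4 → seg 3, τ=9/4; S=1+-7241/3957·τ+-3577/3957·τ²+11377/35613·τ³=-342289/84416

  seg 0: a=-5 b=18085/3957 c=0 d=-6214/35613
  seg 1: a=4 b=-557/3957 c=-6214/3957 d=938/1319
  seg 2: a=3 b=-4543/3957 c=2228/3957 d=-645/2638
  seg 3: a=1 b=-7241/3957 c=-3577/3957 d=11377/35613
  seg 4: a=-4 b=5428/3957 c=2600/1319 d=-1300/3957
S(33/4) = -342289/84416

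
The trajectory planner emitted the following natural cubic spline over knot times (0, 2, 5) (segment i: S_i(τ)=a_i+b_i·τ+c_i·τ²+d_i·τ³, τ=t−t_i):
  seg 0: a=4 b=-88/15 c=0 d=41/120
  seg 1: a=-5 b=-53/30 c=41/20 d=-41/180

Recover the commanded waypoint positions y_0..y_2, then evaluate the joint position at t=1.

y_0 = S_0(0) = a_0 = 4
y_1 = S_1(0) = a_1 = -5
y_2 = S_1(3) = 2
t_q=1 is in segment 0 (τ=1); S_0(τ)=-61/40

y_0=4 y_1=-5 y_2=2
S(1) = -61/40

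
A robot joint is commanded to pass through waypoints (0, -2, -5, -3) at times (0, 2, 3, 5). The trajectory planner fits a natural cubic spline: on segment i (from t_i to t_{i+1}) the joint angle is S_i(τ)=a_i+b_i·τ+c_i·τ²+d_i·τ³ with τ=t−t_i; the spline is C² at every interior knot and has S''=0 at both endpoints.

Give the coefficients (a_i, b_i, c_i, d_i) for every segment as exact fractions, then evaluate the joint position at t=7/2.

  seg 0: a=0 b=-3/35 c=0 d=-8/35
  seg 1: a=-2 b=-99/35 c=-48/35 d=6/5
  seg 2: a=-5 b=-69/35 c=78/35 d=-13/35
S(7/2) = -219/40

Δ: Δ0=-1, Δ1=-3, Δ2=1
row 1: diag=6, rhs=-12; c'=1/6, d'=-2
row 2: denom=6−1·1/6=35/6; d'=(24−1·-2)/(35/6)=156/35
back: M2=156/35
back: M1=-2−1/6·156/35=-96/35
M: M0=0, M1=-96/35, M2=156/35, M3=0
seg 0: a=0, c=M0/2=0, d=(M1−M0)/(6·2)=-8/35, b=Δ0−h0·(2M0+M1)/6=-3/35
seg 1: a=-2, c=M1/2=-48/35, d=(M2−M1)/(6·1)=6/5, b=Δ1−h1·(2M1+M2)/6=-99/35
seg 2: a=-5, c=M2/2=78/35, d=(M3−M2)/(6·2)=-13/35, b=Δ2−h2·(2M2+M3)/6=-69/35
t_q=7/2 → seg 2, τ=1/2; S=-5+-69/35·τ+78/35·τ²+-13/35·τ³=-219/40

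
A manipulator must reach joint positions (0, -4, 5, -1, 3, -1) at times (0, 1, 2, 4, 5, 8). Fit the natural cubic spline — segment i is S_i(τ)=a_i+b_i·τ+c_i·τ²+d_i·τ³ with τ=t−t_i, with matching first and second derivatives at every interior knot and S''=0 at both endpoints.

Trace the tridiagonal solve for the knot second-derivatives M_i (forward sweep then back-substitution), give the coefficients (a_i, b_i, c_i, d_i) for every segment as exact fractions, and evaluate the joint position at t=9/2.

  seg 0: a=0 b=-23246/2859 c=0 d=11810/2859
  seg 1: a=-4 b=12184/2859 c=11810/953 d=-21883/2859
  seg 2: a=5 b=17395/2859 c=-10073/953 d=17233/5718
  seg 3: a=-1 b=-83/2859 c=7160/953 d=-9961/2859
  seg 4: a=3 b=12994/2859 c=-2801/953 d=2801/8577
S(9/2) = 3265/7624

Δ: Δ0=-4, Δ1=9, Δ2=-3, Δ3=4, Δ4=-4/3
row 1: diag=4, rhs=78; c'=1/4, d'=39/2
row 2: denom=6−1·1/4=23/4; d'=(-72−1·39/2)/(23/4)=-366/23
row 3: denom=6−2·8/23=122/23; d'=(42−2·-366/23)/(122/23)=849/61
row 4: denom=8−1·23/122=953/122; d'=(-32−1·849/61)/(953/122)=-5602/953
back: M4=-5602/953
back: M3=849/61−23/122·-5602/953=14320/953
back: M2=-366/23−8/23·14320/953=-20146/953
back: M1=39/2−1/4·-20146/953=23620/953
M: M0=0, M1=23620/953, M2=-20146/953, M3=14320/953, M4=-5602/953, M5=0
seg 0: a=0, c=M0/2=0, d=(M1−M0)/(6·1)=11810/2859, b=Δ0−h0·(2M0+M1)/6=-23246/2859
seg 1: a=-4, c=M1/2=11810/953, d=(M2−M1)/(6·1)=-21883/2859, b=Δ1−h1·(2M1+M2)/6=12184/2859
seg 2: a=5, c=M2/2=-10073/953, d=(M3−M2)/(6·2)=17233/5718, b=Δ2−h2·(2M2+M3)/6=17395/2859
seg 3: a=-1, c=M3/2=7160/953, d=(M4−M3)/(6·1)=-9961/2859, b=Δ3−h3·(2M3+M4)/6=-83/2859
seg 4: a=3, c=M4/2=-2801/953, d=(M5−M4)/(6·3)=2801/8577, b=Δ4−h4·(2M4+M5)/6=12994/2859
t_q=9/2 → seg 3, τ=1/2; S=-1+-83/2859·τ+7160/953·τ²+-9961/2859·τ³=3265/7624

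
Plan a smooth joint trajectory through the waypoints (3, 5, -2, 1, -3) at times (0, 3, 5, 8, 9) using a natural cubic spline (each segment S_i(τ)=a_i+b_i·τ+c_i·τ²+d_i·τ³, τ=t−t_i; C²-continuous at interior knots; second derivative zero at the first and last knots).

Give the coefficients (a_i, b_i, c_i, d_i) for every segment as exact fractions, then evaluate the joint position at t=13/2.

Δ: Δ0=2/3, Δ1=-7/2, Δ2=1, Δ3=-4
row 1: diag=10, rhs=-25; c'=1/5, d'=-5/2
row 2: denom=10−2·1/5=48/5; d'=(27−2·-5/2)/(48/5)=10/3
row 3: denom=8−3·5/16=113/16; d'=(-30−3·10/3)/(113/16)=-640/113
back: M3=-640/113
back: M2=10/3−5/16·-640/113=1730/339
back: M1=-5/2−1/5·1730/339=-2387/678
M: M0=0, M1=-2387/678, M2=1730/339, M3=-640/113, M4=0
seg 0: a=3, c=M0/2=0, d=(M1−M0)/(6·3)=-2387/12204, b=Δ0−h0·(2M0+M1)/6=1097/452
seg 1: a=5, c=M1/2=-2387/1356, d=(M2−M1)/(6·2)=1949/2712, b=Δ1−h1·(2M1+M2)/6=-645/226
seg 2: a=-2, c=M2/2=865/339, d=(M3−M2)/(6·3)=-1825/3051, b=Δ2−h2·(2M2+M3)/6=-431/339
seg 3: a=1, c=M3/2=-320/113, d=(M4−M3)/(6·1)=320/339, b=Δ3−h3·(2M3+M4)/6=-716/339
t_q=13/2 → seg 2, τ=3/2; S=-2+-431/339·τ+865/339·τ²+-1825/3051·τ³=-167/904

  seg 0: a=3 b=1097/452 c=0 d=-2387/12204
  seg 1: a=5 b=-645/226 c=-2387/1356 d=1949/2712
  seg 2: a=-2 b=-431/339 c=865/339 d=-1825/3051
  seg 3: a=1 b=-716/339 c=-320/113 d=320/339
S(13/2) = -167/904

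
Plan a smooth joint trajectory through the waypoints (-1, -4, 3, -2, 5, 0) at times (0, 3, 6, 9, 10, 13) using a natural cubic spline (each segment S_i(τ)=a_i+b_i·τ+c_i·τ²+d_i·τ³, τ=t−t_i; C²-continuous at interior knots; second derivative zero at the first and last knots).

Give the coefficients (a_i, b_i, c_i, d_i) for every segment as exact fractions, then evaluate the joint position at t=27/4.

Δ: Δ0=-1, Δ1=7/3, Δ2=-5/3, Δ3=7, Δ4=-5/3
row 1: diag=12, rhs=20; c'=1/4, d'=5/3
row 2: denom=12−3·1/4=45/4; d'=(-24−3·5/3)/(45/4)=-116/45
row 3: denom=8−3·4/15=36/5; d'=(52−3·-116/45)/(36/5)=224/27
row 4: denom=8−1·5/36=283/36; d'=(-52−1·224/27)/(283/36)=-6512/849
back: M4=-6512/849
back: M3=224/27−5/36·-6512/849=7948/849
back: M2=-116/45−4/15·7948/849=-1436/283
back: M1=5/3−1/4·-1436/283=2492/849
M: M0=0, M1=2492/849, M2=-1436/283, M3=7948/849, M4=-6512/849, M5=0
seg 0: a=-1, c=M0/2=0, d=(M1−M0)/(6·3)=1246/7641, b=Δ0−h0·(2M0+M1)/6=-2095/849
seg 1: a=-4, c=M1/2=1246/849, d=(M2−M1)/(6·3)=-3400/7641, b=Δ1−h1·(2M1+M2)/6=1643/849
seg 2: a=3, c=M2/2=-718/283, d=(M3−M2)/(6·3)=6128/7641, b=Δ2−h2·(2M2+M3)/6=-1081/849
seg 3: a=-2, c=M3/2=3974/849, d=(M4−M3)/(6·1)=-2410/849, b=Δ3−h3·(2M3+M4)/6=4379/849
seg 4: a=5, c=M4/2=-3256/849, d=(M5−M4)/(6·3)=3256/7641, b=Δ4−h4·(2M4+M5)/6=1699/283
t_q=27/4 → seg 2, τ=3/4; S=3+-1081/849·τ+-718/283·τ²+6128/7641·τ³=2165/2264

  seg 0: a=-1 b=-2095/849 c=0 d=1246/7641
  seg 1: a=-4 b=1643/849 c=1246/849 d=-3400/7641
  seg 2: a=3 b=-1081/849 c=-718/283 d=6128/7641
  seg 3: a=-2 b=4379/849 c=3974/849 d=-2410/849
  seg 4: a=5 b=1699/283 c=-3256/849 d=3256/7641
S(27/4) = 2165/2264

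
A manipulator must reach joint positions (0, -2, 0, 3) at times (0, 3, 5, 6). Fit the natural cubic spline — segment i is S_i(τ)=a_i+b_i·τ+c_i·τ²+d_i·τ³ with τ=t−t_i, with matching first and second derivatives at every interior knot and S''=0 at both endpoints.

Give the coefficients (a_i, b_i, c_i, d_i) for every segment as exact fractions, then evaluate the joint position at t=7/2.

  seg 0: a=0 b=-83/84 c=0 d=1/28
  seg 1: a=-2 b=-1/42 c=9/28 d=2/21
  seg 2: a=0 b=101/42 c=25/28 d=-25/84
S(7/2) = -215/112

Δ: Δ0=-2/3, Δ1=1, Δ2=3
row 1: diag=10, rhs=10; c'=1/5, d'=1
row 2: denom=6−2·1/5=28/5; d'=(12−2·1)/(28/5)=25/14
back: M2=25/14
back: M1=1−1/5·25/14=9/14
M: M0=0, M1=9/14, M2=25/14, M3=0
seg 0: a=0, c=M0/2=0, d=(M1−M0)/(6·3)=1/28, b=Δ0−h0·(2M0+M1)/6=-83/84
seg 1: a=-2, c=M1/2=9/28, d=(M2−M1)/(6·2)=2/21, b=Δ1−h1·(2M1+M2)/6=-1/42
seg 2: a=0, c=M2/2=25/28, d=(M3−M2)/(6·1)=-25/84, b=Δ2−h2·(2M2+M3)/6=101/42
t_q=7/2 → seg 1, τ=1/2; S=-2+-1/42·τ+9/28·τ²+2/21·τ³=-215/112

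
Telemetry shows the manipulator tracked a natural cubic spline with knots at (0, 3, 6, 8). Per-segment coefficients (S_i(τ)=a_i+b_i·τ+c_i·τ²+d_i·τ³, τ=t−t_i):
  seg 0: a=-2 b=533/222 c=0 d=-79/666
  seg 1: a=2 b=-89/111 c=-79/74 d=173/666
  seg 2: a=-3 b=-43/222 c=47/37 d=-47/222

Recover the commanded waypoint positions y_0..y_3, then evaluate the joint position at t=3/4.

y_0=-2 y_1=2 y_2=-3 y_3=0
S(3/4) = -1181/4736

y_0 = S_0(0) = a_0 = -2
y_1 = S_1(0) = a_1 = 2
y_2 = S_2(0) = a_2 = -3
y_3 = S_2(2) = 0
t_q=3/4 is in segment 0 (τ=3/4); S_0(τ)=-1181/4736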